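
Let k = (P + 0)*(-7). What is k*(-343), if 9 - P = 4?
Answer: 12005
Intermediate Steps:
P = 5 (P = 9 - 1*4 = 9 - 4 = 5)
k = -35 (k = (5 + 0)*(-7) = 5*(-7) = -35)
k*(-343) = -35*(-343) = 12005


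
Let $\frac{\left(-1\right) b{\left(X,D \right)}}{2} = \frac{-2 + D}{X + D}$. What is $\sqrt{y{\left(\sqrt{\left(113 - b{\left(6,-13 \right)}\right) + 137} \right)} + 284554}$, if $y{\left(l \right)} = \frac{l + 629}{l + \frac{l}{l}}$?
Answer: $\frac{\sqrt{1996281 + 569110 \sqrt{3115}}}{\sqrt{7 + 2 \sqrt{3115}}} \approx 533.47$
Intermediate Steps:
$b{\left(X,D \right)} = - \frac{2 \left(-2 + D\right)}{D + X}$ ($b{\left(X,D \right)} = - 2 \frac{-2 + D}{X + D} = - 2 \frac{-2 + D}{D + X} = - \frac{2 \left(-2 + D\right)}{D + X}$)
$y{\left(l \right)} = \frac{629 + l}{1 + l}$ ($y{\left(l \right)} = \frac{629 + l}{l + 1} = \frac{629 + l}{1 + l}$)
$\sqrt{y{\left(\sqrt{\left(113 - b{\left(6,-13 \right)}\right) + 137} \right)} + 284554} = \sqrt{\frac{629 + \sqrt{\left(113 - \frac{2 \left(2 - -13\right)}{-13 + 6}\right) + 137}}{1 + \sqrt{\left(113 - \frac{2 \left(2 - -13\right)}{-13 + 6}\right) + 137}} + 284554} = \sqrt{\frac{629 + \sqrt{\left(113 - \frac{2 \left(2 + 13\right)}{-7}\right) + 137}}{1 + \sqrt{\left(113 - \frac{2 \left(2 + 13\right)}{-7}\right) + 137}} + 284554} = \sqrt{\frac{629 + \sqrt{\left(113 - 2 \left(- \frac{1}{7}\right) 15\right) + 137}}{1 + \sqrt{\left(113 - 2 \left(- \frac{1}{7}\right) 15\right) + 137}} + 284554} = \sqrt{\frac{629 + \sqrt{\left(113 - - \frac{30}{7}\right) + 137}}{1 + \sqrt{\left(113 - - \frac{30}{7}\right) + 137}} + 284554} = \sqrt{\frac{629 + \sqrt{\left(113 + \frac{30}{7}\right) + 137}}{1 + \sqrt{\left(113 + \frac{30}{7}\right) + 137}} + 284554} = \sqrt{\frac{629 + \sqrt{\frac{821}{7} + 137}}{1 + \sqrt{\frac{821}{7} + 137}} + 284554} = \sqrt{\frac{629 + \sqrt{\frac{1780}{7}}}{1 + \sqrt{\frac{1780}{7}}} + 284554} = \sqrt{\frac{629 + \frac{2 \sqrt{3115}}{7}}{1 + \frac{2 \sqrt{3115}}{7}} + 284554} = \sqrt{284554 + \frac{629 + \frac{2 \sqrt{3115}}{7}}{1 + \frac{2 \sqrt{3115}}{7}}}$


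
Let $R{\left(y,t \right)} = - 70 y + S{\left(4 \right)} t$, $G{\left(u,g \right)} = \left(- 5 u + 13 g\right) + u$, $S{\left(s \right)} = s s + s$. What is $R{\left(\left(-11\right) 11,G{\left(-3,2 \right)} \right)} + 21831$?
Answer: $31061$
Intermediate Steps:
$S{\left(s \right)} = s + s^{2}$ ($S{\left(s \right)} = s^{2} + s = s + s^{2}$)
$G{\left(u,g \right)} = - 4 u + 13 g$
$R{\left(y,t \right)} = - 70 y + 20 t$ ($R{\left(y,t \right)} = - 70 y + 4 \left(1 + 4\right) t = - 70 y + 4 \cdot 5 t = - 70 y + 20 t$)
$R{\left(\left(-11\right) 11,G{\left(-3,2 \right)} \right)} + 21831 = \left(- 70 \left(\left(-11\right) 11\right) + 20 \left(\left(-4\right) \left(-3\right) + 13 \cdot 2\right)\right) + 21831 = \left(\left(-70\right) \left(-121\right) + 20 \left(12 + 26\right)\right) + 21831 = \left(8470 + 20 \cdot 38\right) + 21831 = \left(8470 + 760\right) + 21831 = 9230 + 21831 = 31061$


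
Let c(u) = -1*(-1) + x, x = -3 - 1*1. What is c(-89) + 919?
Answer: 916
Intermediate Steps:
x = -4 (x = -3 - 1 = -4)
c(u) = -3 (c(u) = -1*(-1) - 4 = 1 - 4 = -3)
c(-89) + 919 = -3 + 919 = 916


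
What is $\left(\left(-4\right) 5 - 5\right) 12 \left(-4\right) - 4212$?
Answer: $-3012$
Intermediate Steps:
$\left(\left(-4\right) 5 - 5\right) 12 \left(-4\right) - 4212 = \left(-20 - 5\right) 12 \left(-4\right) - 4212 = \left(-25\right) 12 \left(-4\right) - 4212 = \left(-300\right) \left(-4\right) - 4212 = 1200 - 4212 = -3012$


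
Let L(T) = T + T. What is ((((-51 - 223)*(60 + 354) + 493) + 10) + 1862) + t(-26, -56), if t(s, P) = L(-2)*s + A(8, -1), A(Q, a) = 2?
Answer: -110965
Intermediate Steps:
L(T) = 2*T
t(s, P) = 2 - 4*s (t(s, P) = (2*(-2))*s + 2 = -4*s + 2 = 2 - 4*s)
((((-51 - 223)*(60 + 354) + 493) + 10) + 1862) + t(-26, -56) = ((((-51 - 223)*(60 + 354) + 493) + 10) + 1862) + (2 - 4*(-26)) = (((-274*414 + 493) + 10) + 1862) + (2 + 104) = (((-113436 + 493) + 10) + 1862) + 106 = ((-112943 + 10) + 1862) + 106 = (-112933 + 1862) + 106 = -111071 + 106 = -110965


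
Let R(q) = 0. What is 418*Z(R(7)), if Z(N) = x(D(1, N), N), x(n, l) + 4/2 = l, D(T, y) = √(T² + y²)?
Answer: -836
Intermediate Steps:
x(n, l) = -2 + l
Z(N) = -2 + N
418*Z(R(7)) = 418*(-2 + 0) = 418*(-2) = -836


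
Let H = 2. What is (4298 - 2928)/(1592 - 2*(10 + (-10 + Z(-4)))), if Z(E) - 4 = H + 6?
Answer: 685/784 ≈ 0.87372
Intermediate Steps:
Z(E) = 12 (Z(E) = 4 + (2 + 6) = 4 + 8 = 12)
(4298 - 2928)/(1592 - 2*(10 + (-10 + Z(-4)))) = (4298 - 2928)/(1592 - 2*(10 + (-10 + 12))) = 1370/(1592 - 2*(10 + 2)) = 1370/(1592 - 2*12) = 1370/(1592 - 24) = 1370/1568 = 1370*(1/1568) = 685/784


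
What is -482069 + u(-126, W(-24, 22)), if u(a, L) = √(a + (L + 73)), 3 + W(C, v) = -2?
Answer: -482069 + I*√58 ≈ -4.8207e+5 + 7.6158*I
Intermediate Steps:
W(C, v) = -5 (W(C, v) = -3 - 2 = -5)
u(a, L) = √(73 + L + a) (u(a, L) = √(a + (73 + L)) = √(73 + L + a))
-482069 + u(-126, W(-24, 22)) = -482069 + √(73 - 5 - 126) = -482069 + √(-58) = -482069 + I*√58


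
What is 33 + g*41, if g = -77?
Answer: -3124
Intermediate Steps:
33 + g*41 = 33 - 77*41 = 33 - 3157 = -3124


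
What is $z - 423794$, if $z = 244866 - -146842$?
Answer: $-32086$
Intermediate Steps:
$z = 391708$ ($z = 244866 + 146842 = 391708$)
$z - 423794 = 391708 - 423794 = -32086$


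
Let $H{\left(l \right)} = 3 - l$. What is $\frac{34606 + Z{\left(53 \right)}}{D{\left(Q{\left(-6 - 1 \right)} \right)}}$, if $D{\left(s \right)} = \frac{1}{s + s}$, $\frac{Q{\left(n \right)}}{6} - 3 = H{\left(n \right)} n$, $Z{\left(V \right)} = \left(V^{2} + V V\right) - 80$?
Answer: $-32275776$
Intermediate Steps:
$Z{\left(V \right)} = -80 + 2 V^{2}$ ($Z{\left(V \right)} = \left(V^{2} + V^{2}\right) - 80 = 2 V^{2} - 80 = -80 + 2 V^{2}$)
$Q{\left(n \right)} = 18 + 6 n \left(3 - n\right)$ ($Q{\left(n \right)} = 18 + 6 \left(3 - n\right) n = 18 + 6 n \left(3 - n\right)$)
$D{\left(s \right)} = \frac{1}{2 s}$
$\frac{34606 + Z{\left(53 \right)}}{D{\left(Q{\left(-6 - 1 \right)} \right)}} = \frac{34606 - \left(80 - 2 \cdot 53^{2}\right)}{\frac{1}{2} \frac{1}{18 - 6 \left(-6 - 1\right) \left(-3 - 7\right)}} = \frac{34606 + \left(-80 + 2 \cdot 2809\right)}{\frac{1}{2} \frac{1}{18 - - 42 \left(-3 - 7\right)}} = \frac{34606 + \left(-80 + 5618\right)}{\frac{1}{2} \frac{1}{18 - \left(-42\right) \left(-10\right)}} = \frac{34606 + 5538}{\frac{1}{2} \frac{1}{18 - 420}} = \frac{40144}{\frac{1}{2} \frac{1}{-402}} = \frac{40144}{\frac{1}{2} \left(- \frac{1}{402}\right)} = \frac{40144}{- \frac{1}{804}} = 40144 \left(-804\right) = -32275776$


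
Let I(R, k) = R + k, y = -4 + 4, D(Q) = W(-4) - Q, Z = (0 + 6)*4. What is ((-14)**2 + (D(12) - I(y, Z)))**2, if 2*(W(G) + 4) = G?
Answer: 23716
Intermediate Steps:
W(G) = -4 + G/2
Z = 24 (Z = 6*4 = 24)
D(Q) = -6 - Q (D(Q) = (-4 + (1/2)*(-4)) - Q = (-4 - 2) - Q = -6 - Q)
y = 0
((-14)**2 + (D(12) - I(y, Z)))**2 = ((-14)**2 + ((-6 - 1*12) - (0 + 24)))**2 = (196 + ((-6 - 12) - 1*24))**2 = (196 + (-18 - 24))**2 = (196 - 42)**2 = 154**2 = 23716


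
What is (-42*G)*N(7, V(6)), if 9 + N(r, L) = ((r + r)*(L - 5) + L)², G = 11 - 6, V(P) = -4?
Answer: -3547110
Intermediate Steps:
G = 5
N(r, L) = -9 + (L + 2*r*(-5 + L))² (N(r, L) = -9 + ((r + r)*(L - 5) + L)² = -9 + ((2*r)*(-5 + L) + L)² = -9 + (2*r*(-5 + L) + L)² = -9 + (L + 2*r*(-5 + L))²)
(-42*G)*N(7, V(6)) = (-42*5)*(-9 + (-4 - 10*7 + 2*(-4)*7)²) = -210*(-9 + (-4 - 70 - 56)²) = -210*(-9 + (-130)²) = -210*(-9 + 16900) = -210*16891 = -3547110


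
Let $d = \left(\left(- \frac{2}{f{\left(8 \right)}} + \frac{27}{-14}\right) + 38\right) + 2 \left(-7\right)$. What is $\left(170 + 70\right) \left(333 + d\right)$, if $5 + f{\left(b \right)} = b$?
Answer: $\frac{595400}{7} \approx 85057.0$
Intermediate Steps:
$f{\left(b \right)} = -5 + b$
$d = \frac{899}{42}$ ($d = \left(\left(- \frac{2}{-5 + 8} + \frac{27}{-14}\right) + 38\right) + 2 \left(-7\right) = \left(\left(- \frac{2}{3} + 27 \left(- \frac{1}{14}\right)\right) + 38\right) - 14 = \left(\left(\left(-2\right) \frac{1}{3} - \frac{27}{14}\right) + 38\right) - 14 = \left(\left(- \frac{2}{3} - \frac{27}{14}\right) + 38\right) - 14 = \left(- \frac{109}{42} + 38\right) - 14 = \frac{1487}{42} - 14 = \frac{899}{42} \approx 21.405$)
$\left(170 + 70\right) \left(333 + d\right) = \left(170 + 70\right) \left(333 + \frac{899}{42}\right) = 240 \cdot \frac{14885}{42} = \frac{595400}{7}$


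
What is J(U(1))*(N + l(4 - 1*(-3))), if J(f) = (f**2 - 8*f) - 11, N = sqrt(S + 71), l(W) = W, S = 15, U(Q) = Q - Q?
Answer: -77 - 11*sqrt(86) ≈ -179.01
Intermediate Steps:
U(Q) = 0
N = sqrt(86) (N = sqrt(15 + 71) = sqrt(86) ≈ 9.2736)
J(f) = -11 + f**2 - 8*f
J(U(1))*(N + l(4 - 1*(-3))) = (-11 + 0**2 - 8*0)*(sqrt(86) + (4 - 1*(-3))) = (-11 + 0 + 0)*(sqrt(86) + (4 + 3)) = -11*(sqrt(86) + 7) = -11*(7 + sqrt(86)) = -77 - 11*sqrt(86)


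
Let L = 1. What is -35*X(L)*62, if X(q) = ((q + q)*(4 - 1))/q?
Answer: -13020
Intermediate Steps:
X(q) = 6 (X(q) = ((2*q)*3)/q = (6*q)/q = 6)
-35*X(L)*62 = -35*6*62 = -210*62 = -13020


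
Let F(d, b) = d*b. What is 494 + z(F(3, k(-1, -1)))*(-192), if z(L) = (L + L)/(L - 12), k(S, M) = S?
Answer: 2086/5 ≈ 417.20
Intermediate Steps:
F(d, b) = b*d
z(L) = 2*L/(-12 + L) (z(L) = (2*L)/(-12 + L) = 2*L/(-12 + L))
494 + z(F(3, k(-1, -1)))*(-192) = 494 + (2*(-1*3)/(-12 - 1*3))*(-192) = 494 + (2*(-3)/(-12 - 3))*(-192) = 494 + (2*(-3)/(-15))*(-192) = 494 + (2*(-3)*(-1/15))*(-192) = 494 + (⅖)*(-192) = 494 - 384/5 = 2086/5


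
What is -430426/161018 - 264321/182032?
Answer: -60455872205/14655214288 ≈ -4.1252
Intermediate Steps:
-430426/161018 - 264321/182032 = -430426*1/161018 - 264321*1/182032 = -215213/80509 - 264321/182032 = -60455872205/14655214288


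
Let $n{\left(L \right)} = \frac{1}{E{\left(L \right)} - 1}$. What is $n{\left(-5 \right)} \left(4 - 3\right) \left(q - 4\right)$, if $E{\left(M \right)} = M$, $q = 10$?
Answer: $-1$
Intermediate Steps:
$n{\left(L \right)} = \frac{1}{-1 + L}$ ($n{\left(L \right)} = \frac{1}{L - 1} = \frac{1}{-1 + L}$)
$n{\left(-5 \right)} \left(4 - 3\right) \left(q - 4\right) = \frac{4 - 3}{-1 - 5} \left(10 - 4\right) = \frac{1}{-6} \cdot 1 \left(10 - 4\right) = \left(- \frac{1}{6}\right) 1 \cdot 6 = \left(- \frac{1}{6}\right) 6 = -1$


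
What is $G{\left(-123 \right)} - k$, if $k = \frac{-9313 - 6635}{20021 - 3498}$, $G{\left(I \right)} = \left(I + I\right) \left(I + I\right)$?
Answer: $\frac{999921816}{16523} \approx 60517.0$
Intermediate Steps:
$G{\left(I \right)} = 4 I^{2}$ ($G{\left(I \right)} = 2 I 2 I = 4 I^{2}$)
$k = - \frac{15948}{16523} \approx -0.9652$
$G{\left(-123 \right)} - k = 4 \left(-123\right)^{2} - - \frac{15948}{16523} = 4 \cdot 15129 + \frac{15948}{16523} = 60516 + \frac{15948}{16523} = \frac{999921816}{16523}$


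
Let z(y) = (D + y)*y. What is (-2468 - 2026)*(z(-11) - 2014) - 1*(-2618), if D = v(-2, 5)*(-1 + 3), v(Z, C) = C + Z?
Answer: 8806364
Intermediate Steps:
D = 6 (D = (5 - 2)*(-1 + 3) = 3*2 = 6)
z(y) = y*(6 + y) (z(y) = (6 + y)*y = y*(6 + y))
(-2468 - 2026)*(z(-11) - 2014) - 1*(-2618) = (-2468 - 2026)*(-11*(6 - 11) - 2014) - 1*(-2618) = -4494*(-11*(-5) - 2014) + 2618 = -4494*(55 - 2014) + 2618 = -4494*(-1959) + 2618 = 8803746 + 2618 = 8806364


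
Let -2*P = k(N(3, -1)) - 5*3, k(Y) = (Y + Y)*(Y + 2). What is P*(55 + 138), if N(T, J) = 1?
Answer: 1737/2 ≈ 868.50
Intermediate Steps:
k(Y) = 2*Y*(2 + Y) (k(Y) = (2*Y)*(2 + Y) = 2*Y*(2 + Y))
P = 9/2 (P = -(2*1*(2 + 1) - 5*3)/2 = -(2*1*3 - 1*15)/2 = -(6 - 15)/2 = -1/2*(-9) = 9/2 ≈ 4.5000)
P*(55 + 138) = 9*(55 + 138)/2 = (9/2)*193 = 1737/2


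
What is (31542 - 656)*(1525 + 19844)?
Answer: 660002934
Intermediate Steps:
(31542 - 656)*(1525 + 19844) = 30886*21369 = 660002934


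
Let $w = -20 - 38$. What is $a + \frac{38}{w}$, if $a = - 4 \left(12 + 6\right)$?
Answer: $- \frac{2107}{29} \approx -72.655$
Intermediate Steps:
$w = -58$ ($w = -20 - 38 = -58$)
$a = -72$ ($a = \left(-4\right) 18 = -72$)
$a + \frac{38}{w} = -72 + \frac{38}{-58} = -72 + 38 \left(- \frac{1}{58}\right) = -72 - \frac{19}{29} = - \frac{2107}{29}$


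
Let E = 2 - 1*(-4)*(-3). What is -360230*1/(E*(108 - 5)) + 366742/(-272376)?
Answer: 4887013111/14027364 ≈ 348.39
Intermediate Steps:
E = -10 (E = 2 + 4*(-3) = 2 - 12 = -10)
-360230*1/(E*(108 - 5)) + 366742/(-272376) = -360230*(-1/(10*(108 - 5))) + 366742/(-272376) = -360230/(103*(-10)) + 366742*(-1/272376) = -360230/(-1030) - 183371/136188 = -360230*(-1/1030) - 183371/136188 = 36023/103 - 183371/136188 = 4887013111/14027364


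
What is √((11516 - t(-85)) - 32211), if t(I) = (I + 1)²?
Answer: I*√27751 ≈ 166.59*I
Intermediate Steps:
t(I) = (1 + I)²
√((11516 - t(-85)) - 32211) = √((11516 - (1 - 85)²) - 32211) = √((11516 - 1*(-84)²) - 32211) = √((11516 - 1*7056) - 32211) = √((11516 - 7056) - 32211) = √(4460 - 32211) = √(-27751) = I*√27751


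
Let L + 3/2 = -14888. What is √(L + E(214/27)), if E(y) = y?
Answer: I*√4821630/18 ≈ 121.99*I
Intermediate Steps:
L = -29779/2 (L = -3/2 - 14888 = -29779/2 ≈ -14890.)
√(L + E(214/27)) = √(-29779/2 + 214/27) = √(-803605/54) = I*√4821630/18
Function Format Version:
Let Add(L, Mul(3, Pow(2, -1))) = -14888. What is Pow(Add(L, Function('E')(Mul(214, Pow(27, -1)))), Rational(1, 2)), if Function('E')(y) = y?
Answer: Mul(Rational(1, 18), I, Pow(4821630, Rational(1, 2))) ≈ Mul(121.99, I)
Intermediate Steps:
L = Rational(-29779, 2) (L = Add(Rational(-3, 2), -14888) = Rational(-29779, 2) ≈ -14890.)
Pow(Add(L, Function('E')(Mul(214, Pow(27, -1)))), Rational(1, 2)) = Pow(Add(Rational(-29779, 2), Mul(214, Pow(27, -1))), Rational(1, 2)) = Pow(Add(Rational(-29779, 2), Mul(214, Rational(1, 27))), Rational(1, 2)) = Pow(Add(Rational(-29779, 2), Rational(214, 27)), Rational(1, 2)) = Pow(Rational(-803605, 54), Rational(1, 2)) = Mul(Rational(1, 18), I, Pow(4821630, Rational(1, 2)))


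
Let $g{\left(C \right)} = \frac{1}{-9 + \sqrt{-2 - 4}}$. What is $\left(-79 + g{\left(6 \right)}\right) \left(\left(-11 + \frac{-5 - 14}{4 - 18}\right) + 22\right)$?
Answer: $- \frac{198431}{203} - \frac{173 i \sqrt{6}}{1218} \approx -977.49 - 0.34792 i$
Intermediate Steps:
$g{\left(C \right)} = \frac{1}{-9 + i \sqrt{6}}$ ($g{\left(C \right)} = \frac{1}{-9 + \sqrt{-6}} = \frac{1}{-9 + i \sqrt{6}}$)
$\left(-79 + g{\left(6 \right)}\right) \left(\left(-11 + \frac{-5 - 14}{4 - 18}\right) + 22\right) = \left(-79 - \left(\frac{3}{29} + \frac{i \sqrt{6}}{87}\right)\right) \left(\left(-11 + \frac{-5 - 14}{4 - 18}\right) + 22\right) = \left(- \frac{2294}{29} - \frac{i \sqrt{6}}{87}\right) \left(\left(-11 - \frac{19}{-14}\right) + 22\right) = \left(- \frac{2294}{29} - \frac{i \sqrt{6}}{87}\right) \left(\left(-11 - - \frac{19}{14}\right) + 22\right) = \left(- \frac{2294}{29} - \frac{i \sqrt{6}}{87}\right) \left(\left(-11 + \frac{19}{14}\right) + 22\right) = \left(- \frac{2294}{29} - \frac{i \sqrt{6}}{87}\right) \left(- \frac{135}{14} + 22\right) = \left(- \frac{2294}{29} - \frac{i \sqrt{6}}{87}\right) \frac{173}{14} = - \frac{198431}{203} - \frac{173 i \sqrt{6}}{1218}$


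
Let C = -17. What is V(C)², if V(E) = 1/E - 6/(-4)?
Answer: 2401/1156 ≈ 2.0770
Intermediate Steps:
V(E) = 3/2 + 1/E (V(E) = 1/E - 6*(-¼) = 1/E + 3/2 = 3/2 + 1/E)
V(C)² = (3/2 + 1/(-17))² = (3/2 - 1/17)² = (49/34)² = 2401/1156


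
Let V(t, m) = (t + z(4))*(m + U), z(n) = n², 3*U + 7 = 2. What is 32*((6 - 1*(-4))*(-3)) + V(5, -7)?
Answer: -1142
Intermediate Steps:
U = -5/3 (U = -7/3 + (⅓)*2 = -7/3 + ⅔ = -5/3 ≈ -1.6667)
V(t, m) = (16 + t)*(-5/3 + m) (V(t, m) = (t + 4²)*(m - 5/3) = (t + 16)*(-5/3 + m) = (16 + t)*(-5/3 + m))
32*((6 - 1*(-4))*(-3)) + V(5, -7) = 32*((6 - 1*(-4))*(-3)) + (-80/3 + 16*(-7) - 5/3*5 - 7*5) = 32*((6 + 4)*(-3)) + (-80/3 - 112 - 25/3 - 35) = 32*(10*(-3)) - 182 = 32*(-30) - 182 = -960 - 182 = -1142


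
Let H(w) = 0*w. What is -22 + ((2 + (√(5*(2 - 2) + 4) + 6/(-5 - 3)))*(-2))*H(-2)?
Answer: -22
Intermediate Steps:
H(w) = 0
-22 + ((2 + (√(5*(2 - 2) + 4) + 6/(-5 - 3)))*(-2))*H(-2) = -22 + ((2 + (√(5*(2 - 2) + 4) + 6/(-5 - 3)))*(-2))*0 = -22 + ((2 + (√(5*0 + 4) + 6/(-8)))*(-2))*0 = -22 + ((2 + (√(0 + 4) + 6*(-⅛)))*(-2))*0 = -22 + ((2 + (√4 - ¾))*(-2))*0 = -22 + ((2 + (2 - ¾))*(-2))*0 = -22 + ((2 + 5/4)*(-2))*0 = -22 + ((13/4)*(-2))*0 = -22 - 13/2*0 = -22 + 0 = -22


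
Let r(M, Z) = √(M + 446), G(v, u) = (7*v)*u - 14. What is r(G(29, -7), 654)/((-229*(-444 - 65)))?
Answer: I*√989/116561 ≈ 0.0002698*I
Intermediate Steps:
G(v, u) = -14 + 7*u*v (G(v, u) = 7*u*v - 14 = -14 + 7*u*v)
r(M, Z) = √(446 + M)
r(G(29, -7), 654)/((-229*(-444 - 65))) = √(446 + (-14 + 7*(-7)*29))/((-229*(-444 - 65))) = √(446 + (-14 - 1421))/((-229*(-509))) = √(446 - 1435)/116561 = √(-989)*(1/116561) = (I*√989)*(1/116561) = I*√989/116561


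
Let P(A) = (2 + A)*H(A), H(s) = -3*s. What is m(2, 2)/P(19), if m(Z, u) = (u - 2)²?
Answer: 0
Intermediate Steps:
m(Z, u) = (-2 + u)²
P(A) = -3*A*(2 + A) (P(A) = (2 + A)*(-3*A) = -3*A*(2 + A))
m(2, 2)/P(19) = (-2 + 2)²/((-3*19*(2 + 19))) = 0²/((-3*19*21)) = 0/(-1197) = 0*(-1/1197) = 0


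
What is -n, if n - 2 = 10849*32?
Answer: -347170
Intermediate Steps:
n = 347170 (n = 2 + 10849*32 = 2 + 347168 = 347170)
-n = -1*347170 = -347170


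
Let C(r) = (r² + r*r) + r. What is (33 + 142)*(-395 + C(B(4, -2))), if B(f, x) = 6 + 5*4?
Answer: 172025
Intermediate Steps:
B(f, x) = 26 (B(f, x) = 6 + 20 = 26)
C(r) = r + 2*r² (C(r) = (r² + r²) + r = 2*r² + r = r + 2*r²)
(33 + 142)*(-395 + C(B(4, -2))) = (33 + 142)*(-395 + 26*(1 + 2*26)) = 175*(-395 + 26*(1 + 52)) = 175*(-395 + 26*53) = 175*(-395 + 1378) = 175*983 = 172025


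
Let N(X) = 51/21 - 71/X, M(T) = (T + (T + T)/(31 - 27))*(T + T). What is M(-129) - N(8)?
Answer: 2796049/56 ≈ 49929.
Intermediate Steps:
M(T) = 3*T² (M(T) = (T + (2*T)/4)*(2*T) = (T + (2*T)*(¼))*(2*T) = (T + T/2)*(2*T) = (3*T/2)*(2*T) = 3*T²)
N(X) = 17/7 - 71/X (N(X) = 51*(1/21) - 71/X = 17/7 - 71/X)
M(-129) - N(8) = 3*(-129)² - (17/7 - 71/8) = 3*16641 - (17/7 - 71*⅛) = 49923 - (17/7 - 71/8) = 49923 - 1*(-361/56) = 49923 + 361/56 = 2796049/56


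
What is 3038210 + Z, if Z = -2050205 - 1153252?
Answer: -165247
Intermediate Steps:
Z = -3203457
3038210 + Z = 3038210 - 3203457 = -165247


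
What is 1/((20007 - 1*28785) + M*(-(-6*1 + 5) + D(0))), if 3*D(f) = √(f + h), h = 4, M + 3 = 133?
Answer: -3/25684 ≈ -0.00011680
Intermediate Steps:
M = 130 (M = -3 + 133 = 130)
D(f) = √(4 + f)/3 (D(f) = √(f + 4)/3 = √(4 + f)/3)
1/((20007 - 1*28785) + M*(-(-6*1 + 5) + D(0))) = 1/((20007 - 1*28785) + 130*(-(-6*1 + 5) + √(4 + 0)/3)) = 1/((20007 - 28785) + 130*(-(-6 + 5) + √4/3)) = 1/(-8778 + 130*(-1*(-1) + (⅓)*2)) = 1/(-8778 + 130*(1 + ⅔)) = 1/(-8778 + 130*(5/3)) = 1/(-8778 + 650/3) = 1/(-25684/3) = -3/25684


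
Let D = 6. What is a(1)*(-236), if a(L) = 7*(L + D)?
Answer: -11564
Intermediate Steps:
a(L) = 42 + 7*L (a(L) = 7*(L + 6) = 7*(6 + L) = 42 + 7*L)
a(1)*(-236) = (42 + 7*1)*(-236) = (42 + 7)*(-236) = 49*(-236) = -11564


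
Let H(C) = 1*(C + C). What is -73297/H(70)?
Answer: -10471/20 ≈ -523.55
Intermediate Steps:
H(C) = 2*C (H(C) = 1*(2*C) = 2*C)
-73297/H(70) = -73297/(2*70) = -73297/140 = -73297*1/140 = -10471/20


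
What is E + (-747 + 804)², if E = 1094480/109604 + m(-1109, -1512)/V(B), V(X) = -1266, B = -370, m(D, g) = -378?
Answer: 18843914222/5781611 ≈ 3259.3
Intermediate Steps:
E = 59460083/5781611 (E = 1094480/109604 - 378/(-1266) = 1094480*(1/109604) - 378*(-1/1266) = 273620/27401 + 63/211 = 59460083/5781611 ≈ 10.284)
E + (-747 + 804)² = 59460083/5781611 + (-747 + 804)² = 59460083/5781611 + 57² = 59460083/5781611 + 3249 = 18843914222/5781611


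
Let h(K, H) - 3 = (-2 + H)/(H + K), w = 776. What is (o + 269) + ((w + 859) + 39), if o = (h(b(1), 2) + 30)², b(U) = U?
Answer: 3032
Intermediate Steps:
h(K, H) = 3 + (-2 + H)/(H + K)
o = 1089 (o = ((-2 + 3*1 + 4*2)/(2 + 1) + 30)² = ((-2 + 3 + 8)/3 + 30)² = ((⅓)*9 + 30)² = (3 + 30)² = 33² = 1089)
(o + 269) + ((w + 859) + 39) = (1089 + 269) + ((776 + 859) + 39) = 1358 + (1635 + 39) = 1358 + 1674 = 3032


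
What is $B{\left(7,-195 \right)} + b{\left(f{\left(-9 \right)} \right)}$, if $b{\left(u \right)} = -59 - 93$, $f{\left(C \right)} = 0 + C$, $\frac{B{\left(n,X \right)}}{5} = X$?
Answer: $-1127$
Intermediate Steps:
$B{\left(n,X \right)} = 5 X$
$f{\left(C \right)} = C$
$b{\left(u \right)} = -152$ ($b{\left(u \right)} = -59 - 93 = -152$)
$B{\left(7,-195 \right)} + b{\left(f{\left(-9 \right)} \right)} = 5 \left(-195\right) - 152 = -975 - 152 = -1127$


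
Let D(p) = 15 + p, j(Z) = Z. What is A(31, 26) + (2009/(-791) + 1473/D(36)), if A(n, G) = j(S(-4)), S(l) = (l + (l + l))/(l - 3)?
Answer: 377280/13447 ≈ 28.057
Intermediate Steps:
S(l) = 3*l/(-3 + l) (S(l) = (l + 2*l)/(-3 + l) = (3*l)/(-3 + l) = 3*l/(-3 + l))
A(n, G) = 12/7 (A(n, G) = 3*(-4)/(-3 - 4) = 3*(-4)/(-7) = 3*(-4)*(-1/7) = 12/7)
A(31, 26) + (2009/(-791) + 1473/D(36)) = 12/7 + (2009/(-791) + 1473/(15 + 36)) = 12/7 + (2009*(-1/791) + 1473/51) = 12/7 + (-287/113 + 1473*(1/51)) = 12/7 + (-287/113 + 491/17) = 12/7 + 50604/1921 = 377280/13447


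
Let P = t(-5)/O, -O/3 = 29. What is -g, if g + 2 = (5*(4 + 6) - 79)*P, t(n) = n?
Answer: 11/3 ≈ 3.6667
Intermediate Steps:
O = -87 (O = -3*29 = -87)
P = 5/87 (P = -5/(-87) = -5*(-1/87) = 5/87 ≈ 0.057471)
g = -11/3 (g = -2 + (5*(4 + 6) - 79)*(5/87) = -2 + (5*10 - 79)*(5/87) = -2 + (50 - 79)*(5/87) = -2 - 29*5/87 = -2 - 5/3 = -11/3 ≈ -3.6667)
-g = -1*(-11/3) = 11/3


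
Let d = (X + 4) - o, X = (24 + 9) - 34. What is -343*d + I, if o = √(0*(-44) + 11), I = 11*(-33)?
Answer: -1392 + 343*√11 ≈ -254.40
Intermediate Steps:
I = -363
X = -1 (X = 33 - 34 = -1)
o = √11 (o = √(0 + 11) = √11 ≈ 3.3166)
d = 3 - √11 (d = (-1 + 4) - √11 = 3 - √11 ≈ -0.31662)
-343*d + I = -343*(3 - √11) - 363 = (-1029 + 343*√11) - 363 = -1392 + 343*√11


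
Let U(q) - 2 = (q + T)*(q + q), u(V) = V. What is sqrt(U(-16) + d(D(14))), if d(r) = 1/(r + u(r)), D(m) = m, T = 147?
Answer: I*sqrt(821233)/14 ≈ 64.73*I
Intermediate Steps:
d(r) = 1/(2*r) (d(r) = 1/(r + r) = 1/(2*r))
U(q) = 2 + 2*q*(147 + q) (U(q) = 2 + (q + 147)*(q + q) = 2 + (147 + q)*(2*q) = 2 + 2*q*(147 + q))
sqrt(U(-16) + d(D(14))) = sqrt((2 + 2*(-16)**2 + 294*(-16)) + (1/2)/14) = sqrt((2 + 2*256 - 4704) + (1/2)*(1/14)) = sqrt((2 + 512 - 4704) + 1/28) = sqrt(-4190 + 1/28) = sqrt(-117319/28) = I*sqrt(821233)/14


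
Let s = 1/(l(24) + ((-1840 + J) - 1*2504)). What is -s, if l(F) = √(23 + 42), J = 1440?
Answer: 2904/8433151 + √65/8433151 ≈ 0.00034531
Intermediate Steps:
l(F) = √65
s = 1/(-2904 + √65) (s = 1/(√65 + ((-1840 + 1440) - 1*2504)) = 1/(√65 + (-400 - 2504)) = 1/(√65 - 2904) = 1/(-2904 + √65) ≈ -0.00034531)
-s = -(-2904/8433151 - √65/8433151) = 2904/8433151 + √65/8433151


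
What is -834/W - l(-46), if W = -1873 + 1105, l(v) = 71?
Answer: -8949/128 ≈ -69.914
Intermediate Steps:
W = -768
-834/W - l(-46) = -834/(-768) - 1*71 = -834*(-1/768) - 71 = 139/128 - 71 = -8949/128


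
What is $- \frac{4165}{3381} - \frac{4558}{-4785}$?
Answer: $- \frac{10247}{36685} \approx -0.27932$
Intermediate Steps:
$- \frac{4165}{3381} - \frac{4558}{-4785} = \left(-4165\right) \frac{1}{3381} - - \frac{4558}{4785} = - \frac{85}{69} + \frac{4558}{4785} = - \frac{10247}{36685}$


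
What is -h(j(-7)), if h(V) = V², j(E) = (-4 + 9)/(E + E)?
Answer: -25/196 ≈ -0.12755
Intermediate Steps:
j(E) = 5/(2*E) (j(E) = 5/((2*E)) = 5*(1/(2*E)) = 5/(2*E))
-h(j(-7)) = -((5/2)/(-7))² = -((5/2)*(-⅐))² = -(-5/14)² = -1*25/196 = -25/196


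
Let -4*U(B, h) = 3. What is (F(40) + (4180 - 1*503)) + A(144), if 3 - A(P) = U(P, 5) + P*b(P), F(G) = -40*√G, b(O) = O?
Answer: -68221/4 - 80*√10 ≈ -17308.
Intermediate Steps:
U(B, h) = -¾ (U(B, h) = -¼*3 = -¾)
A(P) = 15/4 - P² (A(P) = 3 - (-¾ + P*P) = 3 - (-¾ + P²) = 3 + (¾ - P²) = 15/4 - P²)
(F(40) + (4180 - 1*503)) + A(144) = (-80*√10 + (4180 - 1*503)) + (15/4 - 1*144²) = (-80*√10 + (4180 - 503)) + (15/4 - 1*20736) = (-80*√10 + 3677) + (15/4 - 20736) = (3677 - 80*√10) - 82929/4 = -68221/4 - 80*√10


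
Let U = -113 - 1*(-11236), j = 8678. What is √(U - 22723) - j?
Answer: -8678 + 20*I*√29 ≈ -8678.0 + 107.7*I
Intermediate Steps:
U = 11123 (U = -113 + 11236 = 11123)
√(U - 22723) - j = √(11123 - 22723) - 1*8678 = √(-11600) - 8678 = 20*I*√29 - 8678 = -8678 + 20*I*√29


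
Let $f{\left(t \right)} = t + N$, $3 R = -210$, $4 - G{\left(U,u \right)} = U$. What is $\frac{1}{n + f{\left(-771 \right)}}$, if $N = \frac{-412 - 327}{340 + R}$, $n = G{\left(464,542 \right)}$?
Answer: $- \frac{270}{333109} \approx -0.00081055$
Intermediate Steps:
$G{\left(U,u \right)} = 4 - U$
$n = -460$ ($n = 4 - 464 = -460$)
$R = -70$ ($R = \frac{1}{3} \left(-210\right) = -70$)
$N = - \frac{739}{270}$ ($N = \frac{-412 - 327}{340 - 70} = - \frac{739}{270} \approx -2.737$)
$f{\left(t \right)} = - \frac{739}{270} + t$ ($f{\left(t \right)} = t - \frac{739}{270} = - \frac{739}{270} + t$)
$\frac{1}{n + f{\left(-771 \right)}} = \frac{1}{-460 - \frac{208909}{270}} = \frac{1}{- \frac{333109}{270}} = - \frac{270}{333109}$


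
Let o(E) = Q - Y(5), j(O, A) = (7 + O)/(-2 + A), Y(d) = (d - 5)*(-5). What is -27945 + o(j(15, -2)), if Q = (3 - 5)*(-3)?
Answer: -27939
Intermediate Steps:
Y(d) = 25 - 5*d (Y(d) = (-5 + d)*(-5) = 25 - 5*d)
Q = 6 (Q = -2*(-3) = 6)
j(O, A) = (7 + O)/(-2 + A)
o(E) = 6 (o(E) = 6 - (25 - 5*5) = 6 - (25 - 25) = 6 - 1*0 = 6 + 0 = 6)
-27945 + o(j(15, -2)) = -27945 + 6 = -27939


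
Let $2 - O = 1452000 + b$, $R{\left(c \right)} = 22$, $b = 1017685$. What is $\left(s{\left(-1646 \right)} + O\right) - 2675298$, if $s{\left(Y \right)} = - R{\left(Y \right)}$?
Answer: $-5145003$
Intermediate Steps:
$O = -2469683$ ($O = 2 - \left(1452000 + 1017685\right) = 2 - 2469685 = -2469683$)
$s{\left(Y \right)} = -22$ ($s{\left(Y \right)} = \left(-1\right) 22 = -22$)
$\left(s{\left(-1646 \right)} + O\right) - 2675298 = \left(-22 - 2469683\right) - 2675298 = -2469705 - 2675298 = -5145003$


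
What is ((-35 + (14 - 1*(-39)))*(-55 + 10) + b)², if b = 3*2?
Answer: 646416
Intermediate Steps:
b = 6
((-35 + (14 - 1*(-39)))*(-55 + 10) + b)² = ((-35 + (14 - 1*(-39)))*(-55 + 10) + 6)² = ((-35 + (14 + 39))*(-45) + 6)² = ((-35 + 53)*(-45) + 6)² = (18*(-45) + 6)² = (-810 + 6)² = (-804)² = 646416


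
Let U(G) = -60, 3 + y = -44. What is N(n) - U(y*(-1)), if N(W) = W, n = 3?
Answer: 63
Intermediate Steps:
y = -47 (y = -3 - 44 = -47)
N(n) - U(y*(-1)) = 3 - 1*(-60) = 3 + 60 = 63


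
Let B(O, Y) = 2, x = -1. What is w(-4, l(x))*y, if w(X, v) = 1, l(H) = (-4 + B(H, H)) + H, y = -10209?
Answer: -10209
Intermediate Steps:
l(H) = -2 + H (l(H) = (-4 + 2) + H = -2 + H)
w(-4, l(x))*y = 1*(-10209) = -10209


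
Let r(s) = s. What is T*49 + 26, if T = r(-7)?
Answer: -317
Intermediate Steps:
T = -7
T*49 + 26 = -7*49 + 26 = -343 + 26 = -317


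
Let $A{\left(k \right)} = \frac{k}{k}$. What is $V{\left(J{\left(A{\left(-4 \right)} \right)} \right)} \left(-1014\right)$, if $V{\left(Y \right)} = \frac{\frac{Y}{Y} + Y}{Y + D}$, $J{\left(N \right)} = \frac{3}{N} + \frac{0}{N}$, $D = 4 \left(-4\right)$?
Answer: $312$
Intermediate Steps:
$D = -16$
$A{\left(k \right)} = 1$
$J{\left(N \right)} = \frac{3}{N}$ ($J{\left(N \right)} = \frac{3}{N} + 0 = \frac{3}{N}$)
$V{\left(Y \right)} = \frac{1 + Y}{-16 + Y}$ ($V{\left(Y \right)} = \frac{\frac{Y}{Y} + Y}{Y - 16} = \frac{1 + Y}{-16 + Y}$)
$V{\left(J{\left(A{\left(-4 \right)} \right)} \right)} \left(-1014\right) = \frac{1 + \frac{3}{1}}{-16 + \frac{3}{1}} \left(-1014\right) = \frac{1 + 3 \cdot 1}{-16 + 3 \cdot 1} \left(-1014\right) = \frac{1 + 3}{-16 + 3} \left(-1014\right) = \frac{1}{-13} \cdot 4 \left(-1014\right) = \left(- \frac{1}{13}\right) 4 \left(-1014\right) = \left(- \frac{4}{13}\right) \left(-1014\right) = 312$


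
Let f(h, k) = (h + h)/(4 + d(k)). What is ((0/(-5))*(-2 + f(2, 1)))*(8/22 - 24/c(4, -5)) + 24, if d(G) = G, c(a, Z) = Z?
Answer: 24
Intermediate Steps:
f(h, k) = 2*h/(4 + k) (f(h, k) = (h + h)/(4 + k) = (2*h)/(4 + k) = 2*h/(4 + k))
((0/(-5))*(-2 + f(2, 1)))*(8/22 - 24/c(4, -5)) + 24 = ((0/(-5))*(-2 + 2*2/(4 + 1)))*(8/22 - 24/(-5)) + 24 = ((0*(-⅕))*(-2 + 2*2/5))*(8*(1/22) - 24*(-⅕)) + 24 = (0*(-2 + 2*2*(⅕)))*(4/11 + 24/5) + 24 = (0*(-2 + ⅘))*(284/55) + 24 = (0*(-6/5))*(284/55) + 24 = 0*(284/55) + 24 = 0 + 24 = 24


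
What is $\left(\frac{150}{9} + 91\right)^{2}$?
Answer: $\frac{104329}{9} \approx 11592.0$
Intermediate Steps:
$\left(\frac{150}{9} + 91\right)^{2} = \left(150 \cdot \frac{1}{9} + 91\right)^{2} = \left(\frac{50}{3} + 91\right)^{2} = \left(\frac{323}{3}\right)^{2} = \frac{104329}{9}$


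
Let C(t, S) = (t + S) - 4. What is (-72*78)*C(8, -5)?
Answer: 5616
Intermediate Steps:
C(t, S) = -4 + S + t (C(t, S) = (S + t) - 4 = -4 + S + t)
(-72*78)*C(8, -5) = (-72*78)*(-4 - 5 + 8) = -5616*(-1) = 5616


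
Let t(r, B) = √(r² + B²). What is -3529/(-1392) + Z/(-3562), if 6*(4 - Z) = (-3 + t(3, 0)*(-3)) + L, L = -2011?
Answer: 2015899/826384 ≈ 2.4394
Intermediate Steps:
t(r, B) = √(B² + r²)
Z = 2047/6 (Z = 4 - ((-3 + √(0² + 3²)*(-3)) - 2011)/6 = 4 - ((-3 + √(0 + 9)*(-3)) - 2011)/6 = 4 - ((-3 + √9*(-3)) - 2011)/6 = 4 - ((-3 + 3*(-3)) - 2011)/6 = 4 - ((-3 - 9) - 2011)/6 = 4 - (-12 - 2011)/6 = 4 - ⅙*(-2023) = 4 + 2023/6 = 2047/6 ≈ 341.17)
-3529/(-1392) + Z/(-3562) = -3529/(-1392) + (2047/6)/(-3562) = -3529*(-1/1392) + (2047/6)*(-1/3562) = 3529/1392 - 2047/21372 = 2015899/826384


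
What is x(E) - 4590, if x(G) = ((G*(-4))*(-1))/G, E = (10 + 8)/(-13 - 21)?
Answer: -4586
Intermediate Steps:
E = -9/17 (E = 18/(-34) = 18*(-1/34) = -9/17 ≈ -0.52941)
x(G) = 4 (x(G) = (-4*G*(-1))/G = (4*G)/G = 4)
x(E) - 4590 = 4 - 4590 = -4586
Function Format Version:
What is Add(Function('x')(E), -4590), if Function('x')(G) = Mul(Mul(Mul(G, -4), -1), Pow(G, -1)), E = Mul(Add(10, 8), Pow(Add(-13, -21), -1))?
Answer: -4586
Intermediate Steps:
E = Rational(-9, 17) (E = Mul(18, Pow(-34, -1)) = Mul(18, Rational(-1, 34)) = Rational(-9, 17) ≈ -0.52941)
Function('x')(G) = 4 (Function('x')(G) = Mul(Mul(Mul(-4, G), -1), Pow(G, -1)) = Mul(Mul(4, G), Pow(G, -1)) = 4)
Add(Function('x')(E), -4590) = Add(4, -4590) = -4586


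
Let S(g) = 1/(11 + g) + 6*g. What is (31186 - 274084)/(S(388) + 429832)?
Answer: -96916302/172431841 ≈ -0.56206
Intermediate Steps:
(31186 - 274084)/(S(388) + 429832) = (31186 - 274084)/((1 + 6*388**2 + 66*388)/(11 + 388) + 429832) = -242898/((1 + 6*150544 + 25608)/399 + 429832) = -242898/((1 + 903264 + 25608)/399 + 429832) = -242898/((1/399)*928873 + 429832) = -242898/(928873/399 + 429832) = -242898/172431841/399 = -242898*399/172431841 = -96916302/172431841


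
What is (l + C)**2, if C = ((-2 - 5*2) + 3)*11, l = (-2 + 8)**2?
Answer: 3969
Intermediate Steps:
l = 36 (l = 6**2 = 36)
C = -99 (C = ((-2 - 10) + 3)*11 = (-12 + 3)*11 = -9*11 = -99)
(l + C)**2 = (36 - 99)**2 = (-63)**2 = 3969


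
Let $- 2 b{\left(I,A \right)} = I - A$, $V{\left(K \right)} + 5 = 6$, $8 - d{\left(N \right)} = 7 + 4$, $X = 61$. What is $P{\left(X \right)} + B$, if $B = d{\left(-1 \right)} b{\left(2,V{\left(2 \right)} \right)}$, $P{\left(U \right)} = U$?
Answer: $\frac{125}{2} \approx 62.5$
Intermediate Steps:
$d{\left(N \right)} = -3$ ($d{\left(N \right)} = 8 - \left(7 + 4\right) = 8 - 11 = -3$)
$V{\left(K \right)} = 1$ ($V{\left(K \right)} = -5 + 6 = 1$)
$b{\left(I,A \right)} = \frac{A}{2} - \frac{I}{2}$ ($b{\left(I,A \right)} = - \frac{I - A}{2} = \frac{A}{2} - \frac{I}{2}$)
$B = \frac{3}{2}$ ($B = - 3 \left(\frac{1}{2} \cdot 1 - 1\right) = - 3 \left(\frac{1}{2} - 1\right) = \left(-3\right) \left(- \frac{1}{2}\right) = \frac{3}{2} \approx 1.5$)
$P{\left(X \right)} + B = 61 + \frac{3}{2} = \frac{125}{2}$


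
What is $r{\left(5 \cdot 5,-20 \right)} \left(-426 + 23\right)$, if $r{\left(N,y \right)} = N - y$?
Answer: $-18135$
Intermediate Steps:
$r{\left(5 \cdot 5,-20 \right)} \left(-426 + 23\right) = \left(5 \cdot 5 - -20\right) \left(-426 + 23\right) = \left(25 + 20\right) \left(-403\right) = 45 \left(-403\right) = -18135$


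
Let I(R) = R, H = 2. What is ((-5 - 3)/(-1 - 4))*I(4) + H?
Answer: 42/5 ≈ 8.4000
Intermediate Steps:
((-5 - 3)/(-1 - 4))*I(4) + H = ((-5 - 3)/(-1 - 4))*4 + 2 = -8/(-5)*4 + 2 = -8*(-1/5)*4 + 2 = (8/5)*4 + 2 = 32/5 + 2 = 42/5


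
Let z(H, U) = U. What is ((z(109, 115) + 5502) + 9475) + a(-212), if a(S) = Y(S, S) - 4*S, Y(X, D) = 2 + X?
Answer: 15730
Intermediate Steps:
a(S) = 2 - 3*S (a(S) = (2 + S) - 4*S = 2 - 3*S)
((z(109, 115) + 5502) + 9475) + a(-212) = ((115 + 5502) + 9475) + (2 - 3*(-212)) = (5617 + 9475) + (2 + 636) = 15092 + 638 = 15730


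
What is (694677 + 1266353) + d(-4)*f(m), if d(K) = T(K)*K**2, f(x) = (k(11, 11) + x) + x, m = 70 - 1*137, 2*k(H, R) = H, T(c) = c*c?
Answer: 1928134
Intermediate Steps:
T(c) = c**2
k(H, R) = H/2
m = -67 (m = 70 - 137 = -67)
f(x) = 11/2 + 2*x (f(x) = ((1/2)*11 + x) + x = (11/2 + x) + x = 11/2 + 2*x)
d(K) = K**4 (d(K) = K**2*K**2 = K**4)
(694677 + 1266353) + d(-4)*f(m) = (694677 + 1266353) + (-4)**4*(11/2 + 2*(-67)) = 1961030 + 256*(11/2 - 134) = 1961030 + 256*(-257/2) = 1961030 - 32896 = 1928134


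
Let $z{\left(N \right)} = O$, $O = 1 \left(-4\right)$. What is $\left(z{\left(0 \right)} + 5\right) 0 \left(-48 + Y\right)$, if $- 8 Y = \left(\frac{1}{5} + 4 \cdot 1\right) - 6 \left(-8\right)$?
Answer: $0$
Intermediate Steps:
$O = -4$
$z{\left(N \right)} = -4$
$Y = - \frac{261}{40}$ ($Y = - \frac{\left(\frac{1}{5} + 4 \cdot 1\right) - 6 \left(-8\right)}{8} = - \frac{\left(\frac{1}{5} + 4\right) - -48}{8} = - \frac{\frac{21}{5} + 48}{8} = \left(- \frac{1}{8}\right) \frac{261}{5} = - \frac{261}{40} \approx -6.525$)
$\left(z{\left(0 \right)} + 5\right) 0 \left(-48 + Y\right) = \left(-4 + 5\right) 0 \left(-48 - \frac{261}{40}\right) = 1 \cdot 0 \left(- \frac{2181}{40}\right) = 0 \left(- \frac{2181}{40}\right) = 0$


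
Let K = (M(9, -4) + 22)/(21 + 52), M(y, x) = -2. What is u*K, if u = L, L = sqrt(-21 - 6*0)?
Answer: 20*I*sqrt(21)/73 ≈ 1.2555*I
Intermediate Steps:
L = I*sqrt(21) (L = sqrt(-21 + 0) = sqrt(-21) = I*sqrt(21) ≈ 4.5826*I)
u = I*sqrt(21) ≈ 4.5826*I
K = 20/73 (K = (-2 + 22)/(21 + 52) = 20/73 ≈ 0.27397)
u*K = (I*sqrt(21))*(20/73) = 20*I*sqrt(21)/73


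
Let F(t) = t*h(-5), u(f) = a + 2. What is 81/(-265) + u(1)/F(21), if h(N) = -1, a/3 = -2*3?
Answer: 2539/5565 ≈ 0.45624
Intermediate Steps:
a = -18 (a = 3*(-2*3) = 3*(-6) = -18)
u(f) = -16 (u(f) = -18 + 2 = -16)
F(t) = -t (F(t) = t*(-1) = -t)
81/(-265) + u(1)/F(21) = 81/(-265) - 16/((-1*21)) = 81*(-1/265) - 16/(-21) = -81/265 - 16*(-1/21) = -81/265 + 16/21 = 2539/5565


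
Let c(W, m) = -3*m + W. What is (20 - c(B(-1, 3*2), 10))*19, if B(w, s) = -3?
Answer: 1007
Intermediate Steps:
c(W, m) = W - 3*m
(20 - c(B(-1, 3*2), 10))*19 = (20 - (-3 - 3*10))*19 = (20 - (-3 - 30))*19 = (20 - 1*(-33))*19 = (20 + 33)*19 = 53*19 = 1007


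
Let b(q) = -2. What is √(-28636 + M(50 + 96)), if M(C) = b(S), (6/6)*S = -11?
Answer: 3*I*√3182 ≈ 169.23*I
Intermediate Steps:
S = -11
M(C) = -2
√(-28636 + M(50 + 96)) = √(-28636 - 2) = √(-28638) = 3*I*√3182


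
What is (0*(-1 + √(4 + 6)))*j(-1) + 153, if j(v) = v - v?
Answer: 153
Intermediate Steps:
j(v) = 0
(0*(-1 + √(4 + 6)))*j(-1) + 153 = (0*(-1 + √(4 + 6)))*0 + 153 = (0*(-1 + √10))*0 + 153 = 0*0 + 153 = 0 + 153 = 153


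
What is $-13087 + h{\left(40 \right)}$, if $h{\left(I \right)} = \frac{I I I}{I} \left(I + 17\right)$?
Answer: $78113$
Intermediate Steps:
$h{\left(I \right)} = I^{2} \left(17 + I\right)$ ($h{\left(I \right)} = \frac{I^{2} I}{I} \left(17 + I\right) = \frac{I^{3}}{I} \left(17 + I\right) = I^{2} \left(17 + I\right)$)
$-13087 + h{\left(40 \right)} = -13087 + 40^{2} \left(17 + 40\right) = -13087 + 1600 \cdot 57 = -13087 + 91200 = 78113$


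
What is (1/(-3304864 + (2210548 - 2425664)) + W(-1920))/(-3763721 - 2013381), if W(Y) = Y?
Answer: 6758361601/20335283497960 ≈ 0.00033235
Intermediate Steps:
(1/(-3304864 + (2210548 - 2425664)) + W(-1920))/(-3763721 - 2013381) = (1/(-3304864 + (2210548 - 2425664)) - 1920)/(-3763721 - 2013381) = (1/(-3304864 - 215116) - 1920)/(-5777102) = (1/(-3519980) - 1920)*(-1/5777102) = (-1/3519980 - 1920)*(-1/5777102) = -6758361601/3519980*(-1/5777102) = 6758361601/20335283497960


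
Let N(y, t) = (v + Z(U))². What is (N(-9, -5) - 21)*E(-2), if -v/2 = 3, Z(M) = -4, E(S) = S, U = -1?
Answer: -158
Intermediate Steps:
v = -6 (v = -2*3 = -6)
N(y, t) = 100 (N(y, t) = (-6 - 4)² = (-10)² = 100)
(N(-9, -5) - 21)*E(-2) = (100 - 21)*(-2) = 79*(-2) = -158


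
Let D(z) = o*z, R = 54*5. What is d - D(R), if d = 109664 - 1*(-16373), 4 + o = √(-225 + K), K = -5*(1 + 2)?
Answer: 127117 - 1080*I*√15 ≈ 1.2712e+5 - 4182.8*I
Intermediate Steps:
K = -15 (K = -5*3 = -15)
R = 270
o = -4 + 4*I*√15 (o = -4 + √(-225 - 15) = -4 + √(-240) = -4 + 4*I*√15 ≈ -4.0 + 15.492*I)
D(z) = z*(-4 + 4*I*√15) (D(z) = (-4 + 4*I*√15)*z = z*(-4 + 4*I*√15))
d = 126037 (d = 109664 + 16373 = 126037)
d - D(R) = 126037 - 4*270*(-1 + I*√15) = 126037 - (-1080 + 1080*I*√15) = 126037 + (1080 - 1080*I*√15) = 127117 - 1080*I*√15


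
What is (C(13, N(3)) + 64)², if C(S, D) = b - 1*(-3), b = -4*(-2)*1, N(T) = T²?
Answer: 5625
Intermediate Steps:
b = 8 (b = 8*1 = 8)
C(S, D) = 11 (C(S, D) = 8 - 1*(-3) = 8 + 3 = 11)
(C(13, N(3)) + 64)² = (11 + 64)² = 75² = 5625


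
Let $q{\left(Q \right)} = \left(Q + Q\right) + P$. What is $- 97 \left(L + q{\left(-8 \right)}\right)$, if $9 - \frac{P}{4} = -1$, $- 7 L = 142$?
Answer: $- \frac{2522}{7} \approx -360.29$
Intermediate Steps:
$L = - \frac{142}{7}$ ($L = \left(- \frac{1}{7}\right) 142 = - \frac{142}{7} \approx -20.286$)
$P = 40$ ($P = 36 - -4 = 36 + 4 = 40$)
$q{\left(Q \right)} = 40 + 2 Q$ ($q{\left(Q \right)} = \left(Q + Q\right) + 40 = 2 Q + 40 = 40 + 2 Q$)
$- 97 \left(L + q{\left(-8 \right)}\right) = - 97 \left(- \frac{142}{7} + \left(40 + 2 \left(-8\right)\right)\right) = - 97 \left(- \frac{142}{7} + \left(40 - 16\right)\right) = - 97 \left(- \frac{142}{7} + 24\right) = \left(-97\right) \frac{26}{7} = - \frac{2522}{7}$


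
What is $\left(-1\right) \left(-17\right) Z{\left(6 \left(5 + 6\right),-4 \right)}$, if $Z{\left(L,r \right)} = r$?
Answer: $-68$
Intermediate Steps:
$\left(-1\right) \left(-17\right) Z{\left(6 \left(5 + 6\right),-4 \right)} = \left(-1\right) \left(-17\right) \left(-4\right) = 17 \left(-4\right) = -68$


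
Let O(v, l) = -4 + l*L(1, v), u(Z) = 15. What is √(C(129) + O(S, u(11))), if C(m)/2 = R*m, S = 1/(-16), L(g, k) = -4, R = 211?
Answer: √54374 ≈ 233.18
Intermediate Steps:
S = -1/16 ≈ -0.062500
C(m) = 422*m (C(m) = 2*(211*m) = 422*m)
O(v, l) = -4 - 4*l (O(v, l) = -4 + l*(-4) = -4 - 4*l)
√(C(129) + O(S, u(11))) = √(422*129 + (-4 - 4*15)) = √(54438 + (-4 - 60)) = √(54438 - 64) = √54374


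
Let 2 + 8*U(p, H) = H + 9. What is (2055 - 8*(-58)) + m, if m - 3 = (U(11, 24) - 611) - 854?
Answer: 8487/8 ≈ 1060.9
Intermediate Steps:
U(p, H) = 7/8 + H/8 (U(p, H) = -1/4 + (H + 9)/8 = -1/4 + (9 + H)/8 = -1/4 + (9/8 + H/8) = 7/8 + H/8)
m = -11665/8 (m = 3 + (((7/8 + (1/8)*24) - 611) - 854) = 3 + (((7/8 + 3) - 611) - 854) = 3 + ((31/8 - 611) - 854) = 3 + (-4857/8 - 854) = 3 - 11689/8 = -11665/8 ≈ -1458.1)
(2055 - 8*(-58)) + m = (2055 - 8*(-58)) - 11665/8 = (2055 + 464) - 11665/8 = 2519 - 11665/8 = 8487/8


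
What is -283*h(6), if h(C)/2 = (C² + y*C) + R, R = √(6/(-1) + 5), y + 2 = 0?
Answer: -13584 - 566*I ≈ -13584.0 - 566.0*I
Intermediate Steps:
y = -2 (y = -2 + 0 = -2)
R = I (R = √(6*(-1) + 5) = √(-6 + 5) = √(-1) = I ≈ 1.0*I)
h(C) = -4*C + 2*I + 2*C² (h(C) = 2*((C² - 2*C) + I) = 2*(I + C² - 2*C) = -4*C + 2*I + 2*C²)
-283*h(6) = -283*(-4*6 + 2*I + 2*6²) = -283*(-24 + 2*I + 2*36) = -283*(-24 + 2*I + 72) = -283*(48 + 2*I) = -13584 - 566*I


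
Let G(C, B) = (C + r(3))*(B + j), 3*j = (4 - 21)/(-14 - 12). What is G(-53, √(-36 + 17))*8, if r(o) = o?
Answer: -3400/39 - 400*I*√19 ≈ -87.179 - 1743.6*I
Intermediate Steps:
j = 17/78 (j = ((4 - 21)/(-14 - 12))/3 = (-17/(-26))/3 = (-17*(-1/26))/3 = (⅓)*(17/26) = 17/78 ≈ 0.21795)
G(C, B) = (3 + C)*(17/78 + B) (G(C, B) = (C + 3)*(B + 17/78) = (3 + C)*(17/78 + B))
G(-53, √(-36 + 17))*8 = (17/26 + 3*√(-36 + 17) + (17/78)*(-53) + √(-36 + 17)*(-53))*8 = (17/26 + 3*√(-19) - 901/78 + √(-19)*(-53))*8 = (17/26 + 3*(I*√19) - 901/78 + (I*√19)*(-53))*8 = (17/26 + 3*I*√19 - 901/78 - 53*I*√19)*8 = (-425/39 - 50*I*√19)*8 = -3400/39 - 400*I*√19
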